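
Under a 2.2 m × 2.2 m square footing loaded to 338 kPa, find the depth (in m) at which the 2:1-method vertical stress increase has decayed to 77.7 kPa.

z ≈ 2.39 m

2:1 spreading — at depth z the loaded area has grown by z in each plan dimension:
qB²/(B+z)² = Δσ_z ⇒ z = B(√(q/Δσ_z) − 1) = 2.2×(√(338/77.7) − 1) = 2.388 m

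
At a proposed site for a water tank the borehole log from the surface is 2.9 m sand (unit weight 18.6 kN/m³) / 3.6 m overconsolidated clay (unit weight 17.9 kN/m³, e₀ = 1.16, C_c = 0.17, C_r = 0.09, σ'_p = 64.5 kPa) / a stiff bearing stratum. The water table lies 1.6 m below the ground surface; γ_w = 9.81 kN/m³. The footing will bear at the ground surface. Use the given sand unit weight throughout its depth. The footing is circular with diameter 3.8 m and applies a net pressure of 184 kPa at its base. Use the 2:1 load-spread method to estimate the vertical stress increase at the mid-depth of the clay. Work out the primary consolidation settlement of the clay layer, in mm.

S_c ≈ 53.9 mm

Mid-depth of clay below the ground surface: z = 2.9 + 3.6/2 = 4.7 m.
Total vertical stress at mid-clay: σ_v = 18.6×2.9 + 17.9×1.8 = 86.16 kPa.
Pore pressure: u = 9.81×(4.7 − 1.6) = 30.411 kPa.
Initial effective stress: σ'_0 = σ_v − u = 86.16 − 30.411 = 55.749 kPa.
Stress increase at mid-clay by the 2:1 spreading method:
Δσ ≈ qD²/(D+z)² = 184×3.8²/(3.8+4.7)² = 36.775 kPa
Final effective stress: σ'_f = 55.749 + 36.775 = 92.524 kPa.
σ'_f = 92.524 > σ'_p = 64.5 kPa, so the stress path crosses the preconsolidation pressure — recompression up to σ'_p, then virgin compression beyond:
S_c = H/(1+e₀)·[C_r·log₁₀(σ'_p/σ'_0) + C_c·log₁₀(σ'_f/σ'_p)]
    = 3.6/2.16 × [0.09×log₁₀(64.5/55.749) + 0.17×log₁₀(92.524/64.5)]
    = 1.6667 × [0.005699 + 0.026638] = 0.0539 m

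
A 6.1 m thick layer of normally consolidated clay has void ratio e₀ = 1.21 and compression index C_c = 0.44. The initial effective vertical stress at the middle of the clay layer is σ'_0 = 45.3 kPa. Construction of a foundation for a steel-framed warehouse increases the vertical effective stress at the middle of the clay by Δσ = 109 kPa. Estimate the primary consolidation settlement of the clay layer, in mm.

Final effective stress: σ'_f = σ'_0 + Δσ = 45.3 + 109 = 154.3 kPa.
Normally consolidated clay, so the full stress increment lies on the virgin compression line:
S_c = C_c·H/(1+e₀)·log₁₀(σ'_f/σ'_0) = 0.44×6.1/(1+1.21)×log₁₀(154.3/45.3)
    = 1.2145 × 0.53227 = 0.6464 m

S_c ≈ 646 mm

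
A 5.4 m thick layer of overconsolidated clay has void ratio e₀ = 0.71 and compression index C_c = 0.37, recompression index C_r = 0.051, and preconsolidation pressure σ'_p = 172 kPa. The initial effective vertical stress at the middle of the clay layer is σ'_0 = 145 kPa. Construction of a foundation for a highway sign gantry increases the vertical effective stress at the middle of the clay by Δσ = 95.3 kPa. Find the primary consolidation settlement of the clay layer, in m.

S_c ≈ 0.182 m

Final effective stress: σ'_f = 145 + 95.3 = 240.3 kPa.
σ'_f = 240.3 > σ'_p = 172 kPa, so the stress path crosses the preconsolidation pressure — recompression up to σ'_p, then virgin compression beyond:
S_c = H/(1+e₀)·[C_r·log₁₀(σ'_p/σ'_0) + C_c·log₁₀(σ'_f/σ'_p)]
    = 5.4/1.71 × [0.051×log₁₀(172/145) + 0.37×log₁₀(240.3/172)]
    = 3.1579 × [0.0037822 + 0.053733] = 0.1816 m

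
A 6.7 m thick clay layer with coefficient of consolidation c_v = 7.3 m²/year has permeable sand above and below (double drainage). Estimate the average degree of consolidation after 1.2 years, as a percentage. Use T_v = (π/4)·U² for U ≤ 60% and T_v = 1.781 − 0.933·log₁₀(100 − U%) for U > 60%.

U ≈ 88.2 %

Drainage path length: H_d = H/2 = 3.35 m (double drainage).
T_v = c_v·t/H_d² = 7.3×1.2/3.35² = 0.78057.
T_v = 0.78057 corresponds to the U > 60% branch:
U = 1 − 10^((1.781 − T_v)/0.933)/100 = 0.8819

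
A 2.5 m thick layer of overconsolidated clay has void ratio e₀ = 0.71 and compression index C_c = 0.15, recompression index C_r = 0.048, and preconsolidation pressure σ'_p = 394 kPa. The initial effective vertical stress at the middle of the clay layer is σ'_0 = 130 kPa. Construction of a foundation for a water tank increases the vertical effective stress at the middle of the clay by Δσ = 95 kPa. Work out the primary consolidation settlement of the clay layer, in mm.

S_c ≈ 16.7 mm

Final effective stress: σ'_f = 130 + 95 = 225 kPa.
σ'_f = 225 ≤ σ'_p = 394 kPa, so the clay remains overconsolidated and only the recompression index applies:
S_c = C_r·H/(1+e₀)·log₁₀(σ'_f/σ'_0) = 0.048×2.5/1.71×log₁₀(225/130)
    = 0.070176 × 0.23824 = 0.01672 m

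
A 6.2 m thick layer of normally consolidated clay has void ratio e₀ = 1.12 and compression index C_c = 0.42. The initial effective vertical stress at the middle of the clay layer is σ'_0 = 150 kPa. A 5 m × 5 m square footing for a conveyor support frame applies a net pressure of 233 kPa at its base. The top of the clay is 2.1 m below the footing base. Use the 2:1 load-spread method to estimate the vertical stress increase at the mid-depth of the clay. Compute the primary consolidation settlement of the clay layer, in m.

Mid-depth of clay below the footing base: z = 2.1 + 6.2/2 = 5.2 m.
Stress increase at mid-clay by the 2:1 spreading method:
Δσ = qBL/((B+z)(L+z)) = 233×5×5/((5+5.2)(5+5.2)) = 55.988 kPa
Final effective stress: σ'_f = σ'_0 + Δσ = 150 + 55.988 = 205.99 kPa.
Normally consolidated clay, so the full stress increment lies on the virgin compression line:
S_c = C_c·H/(1+e₀)·log₁₀(σ'_f/σ'_0) = 0.42×6.2/(1+1.12)×log₁₀(205.99/150)
    = 1.2283 × 0.13775 = 0.1692 m

S_c ≈ 0.169 m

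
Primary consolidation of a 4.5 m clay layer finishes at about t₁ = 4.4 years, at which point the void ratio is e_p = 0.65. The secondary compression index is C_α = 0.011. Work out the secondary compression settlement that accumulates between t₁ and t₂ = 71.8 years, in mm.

S_s ≈ 36.4 mm

Secondary compression: S_s = C_α·H/(1+e_p)·log₁₀(t₂/t₁)
S_s = 0.011×4.5/(1+0.65)×log₁₀(71.8/4.4)
    = 0.03 × 1.213 = 0.03638 m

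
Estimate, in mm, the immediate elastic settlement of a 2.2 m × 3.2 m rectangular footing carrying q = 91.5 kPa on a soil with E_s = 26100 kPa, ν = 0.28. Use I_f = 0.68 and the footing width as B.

S_e ≈ 4.83 mm

Immediate (elastic) settlement: S_e = q·B·(1−ν²)/E_s · I_f.
S_e = 91.5 × 2.2 × (1 − 0.28²) / 26100 × 0.68
    = 91.5 × 2.2 × 0.9216 / 26100 × 0.68
    = 0.004833 m = 4.833 mm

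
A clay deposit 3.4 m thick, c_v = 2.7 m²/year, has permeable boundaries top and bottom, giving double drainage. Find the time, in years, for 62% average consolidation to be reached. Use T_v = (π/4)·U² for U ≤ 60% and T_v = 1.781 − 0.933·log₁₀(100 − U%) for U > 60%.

Drainage path length: H_d = H/2 = 1.7 m (double drainage).
U > 60%: T_v = 1.781 − 0.933·log₁₀(100 − 62) = 0.30706.
t = T_v·H_d²/c_v = 0.30706×1.7²/2.7 = 0.3287 years.

t ≈ 0.329 years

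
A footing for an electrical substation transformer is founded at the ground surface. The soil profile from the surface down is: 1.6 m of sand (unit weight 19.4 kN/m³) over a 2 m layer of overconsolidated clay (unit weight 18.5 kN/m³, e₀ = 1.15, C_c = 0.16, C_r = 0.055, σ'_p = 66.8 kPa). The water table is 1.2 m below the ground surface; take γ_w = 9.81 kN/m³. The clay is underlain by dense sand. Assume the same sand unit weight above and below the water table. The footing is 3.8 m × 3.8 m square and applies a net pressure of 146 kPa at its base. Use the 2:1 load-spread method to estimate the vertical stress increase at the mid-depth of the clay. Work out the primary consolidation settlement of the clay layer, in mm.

Mid-depth of clay below the ground surface: z = 1.6 + 2/2 = 2.6 m.
Total vertical stress at mid-clay: σ_v = 19.4×1.6 + 18.5×1 = 49.54 kPa.
Pore pressure: u = 9.81×(2.6 − 1.2) = 13.734 kPa.
Initial effective stress: σ'_0 = σ_v − u = 49.54 − 13.734 = 35.806 kPa.
Stress increase at mid-clay by the 2:1 spreading method:
Δσ = qBL/((B+z)(L+z)) = 146×3.8×3.8/((3.8+2.6)(3.8+2.6)) = 51.471 kPa
Final effective stress: σ'_f = 35.806 + 51.471 = 87.277 kPa.
σ'_f = 87.277 > σ'_p = 66.8 kPa, so the stress path crosses the preconsolidation pressure — recompression up to σ'_p, then virgin compression beyond:
S_c = H/(1+e₀)·[C_r·log₁₀(σ'_p/σ'_0) + C_c·log₁₀(σ'_f/σ'_p)]
    = 2/2.15 × [0.055×log₁₀(66.8/35.806) + 0.16×log₁₀(87.277/66.8)]
    = 0.93023 × [0.014895 + 0.01858] = 0.03114 m

S_c ≈ 31.1 mm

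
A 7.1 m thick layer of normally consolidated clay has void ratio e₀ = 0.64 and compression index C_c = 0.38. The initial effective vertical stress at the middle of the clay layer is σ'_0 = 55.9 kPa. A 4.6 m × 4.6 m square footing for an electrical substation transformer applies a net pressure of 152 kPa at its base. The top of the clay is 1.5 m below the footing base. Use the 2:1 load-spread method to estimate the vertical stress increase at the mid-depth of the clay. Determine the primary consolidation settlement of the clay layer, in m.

S_c ≈ 0.344 m

Mid-depth of clay below the footing base: z = 1.5 + 7.1/2 = 5.05 m.
Stress increase at mid-clay by the 2:1 spreading method:
Δσ = qBL/((B+z)(L+z)) = 152×4.6×4.6/((4.6+5.05)(4.6+5.05)) = 34.539 kPa
Final effective stress: σ'_f = σ'_0 + Δσ = 55.9 + 34.539 = 90.439 kPa.
Normally consolidated clay, so the full stress increment lies on the virgin compression line:
S_c = C_c·H/(1+e₀)·log₁₀(σ'_f/σ'_0) = 0.38×7.1/(1+0.64)×log₁₀(90.439/55.9)
    = 1.6451 × 0.20894 = 0.3437 m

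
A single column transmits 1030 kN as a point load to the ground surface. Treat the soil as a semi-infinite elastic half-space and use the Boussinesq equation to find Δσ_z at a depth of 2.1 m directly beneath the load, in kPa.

Boussinesq vertical stress below a point load on an elastic half-space:
Δσ_z = 3P/(2πz²) · [1 + (r/z)²]^(−5/2)
r/z = 0/2.1 = 0; [1+(r/z)²]^(−5/2) = 1.
Δσ_z = 3×1030/(2π×2.1²) × 1 = 111.52 × 1 = 111.5 kPa

Δσ_z ≈ 112 kPa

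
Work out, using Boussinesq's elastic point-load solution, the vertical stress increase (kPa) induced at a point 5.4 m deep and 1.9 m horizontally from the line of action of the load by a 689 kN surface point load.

Δσ_z ≈ 8.43 kPa

Boussinesq vertical stress below a point load on an elastic half-space:
Δσ_z = 3P/(2πz²) · [1 + (r/z)²]^(−5/2)
r/z = 1.9/5.4 = 0.35185; [1+(r/z)²]^(−5/2) = 0.74693.
Δσ_z = 3×689/(2π×5.4²) × 0.74693 = 11.282 × 0.74693 = 8.427 kPa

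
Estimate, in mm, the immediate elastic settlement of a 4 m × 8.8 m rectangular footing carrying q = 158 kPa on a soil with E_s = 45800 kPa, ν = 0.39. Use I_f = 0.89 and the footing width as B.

Immediate (elastic) settlement: S_e = q·B·(1−ν²)/E_s · I_f.
S_e = 158 × 4 × (1 − 0.39²) / 45800 × 0.89
    = 158 × 4 × 0.8479 / 45800 × 0.89
    = 0.01041 m = 10.41 mm

S_e ≈ 10.4 mm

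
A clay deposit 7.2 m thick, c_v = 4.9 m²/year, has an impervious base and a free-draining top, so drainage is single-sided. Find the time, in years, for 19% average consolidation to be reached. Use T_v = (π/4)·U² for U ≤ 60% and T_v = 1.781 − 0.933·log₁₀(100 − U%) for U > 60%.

t ≈ 0.3 years

Drainage path length: H_d = H = 7.2 m (single drainage).
U ≤ 60%: T_v = (π/4)·U² = (π/4)×0.19² = 0.028353.
t = T_v·H_d²/c_v = 0.028353×7.2²/4.9 = 0.3 years.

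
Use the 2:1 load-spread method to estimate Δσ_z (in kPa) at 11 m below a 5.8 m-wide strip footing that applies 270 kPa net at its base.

Δσ_z ≈ 93.2 kPa

By the 2:1 method the load spreads at 1 horizontal : 2 vertical, so at depth z the loaded area has grown by z in each plan dimension:
Δσ = qB/(B+z) = 270×5.8/(5.8+11) = 93.214 kPa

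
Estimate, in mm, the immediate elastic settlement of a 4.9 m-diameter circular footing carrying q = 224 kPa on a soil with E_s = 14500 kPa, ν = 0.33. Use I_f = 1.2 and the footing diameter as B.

Immediate (elastic) settlement: S_e = q·B·(1−ν²)/E_s · I_f.
S_e = 224 × 4.9 × (1 − 0.33²) / 14500 × 1.2
    = 224 × 4.9 × 0.8911 / 14500 × 1.2
    = 0.08094 m = 80.94 mm

S_e ≈ 80.9 mm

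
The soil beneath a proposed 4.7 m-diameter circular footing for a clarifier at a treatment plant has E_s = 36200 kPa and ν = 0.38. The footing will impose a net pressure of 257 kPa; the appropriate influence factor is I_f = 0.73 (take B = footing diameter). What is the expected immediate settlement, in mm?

Immediate (elastic) settlement: S_e = q·B·(1−ν²)/E_s · I_f.
S_e = 257 × 4.7 × (1 − 0.38²) / 36200 × 0.73
    = 257 × 4.7 × 0.8556 / 36200 × 0.73
    = 0.02084 m = 20.84 mm

S_e ≈ 20.8 mm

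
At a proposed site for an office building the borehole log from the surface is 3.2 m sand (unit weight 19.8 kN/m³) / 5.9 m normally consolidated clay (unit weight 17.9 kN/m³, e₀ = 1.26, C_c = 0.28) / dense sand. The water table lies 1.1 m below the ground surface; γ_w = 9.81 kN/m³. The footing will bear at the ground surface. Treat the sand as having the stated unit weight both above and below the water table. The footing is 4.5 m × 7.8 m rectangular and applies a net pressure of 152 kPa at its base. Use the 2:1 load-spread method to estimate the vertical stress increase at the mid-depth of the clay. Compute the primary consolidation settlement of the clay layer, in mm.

Mid-depth of clay below the ground surface: z = 3.2 + 5.9/2 = 6.15 m.
Total vertical stress at mid-clay: σ_v = 19.8×3.2 + 17.9×2.95 = 116.17 kPa.
Pore pressure: u = 9.81×(6.15 − 1.1) = 49.541 kPa.
Initial effective stress: σ'_0 = σ_v − u = 116.17 − 49.541 = 66.629 kPa.
Stress increase at mid-clay by the 2:1 spreading method:
Δσ = qBL/((B+z)(L+z)) = 152×4.5×7.8/((4.5+6.15)(7.8+6.15)) = 35.911 kPa
Final effective stress: σ'_f = σ'_0 + Δσ = 66.629 + 35.911 = 102.54 kPa.
Normally consolidated clay, so the full stress increment lies on the virgin compression line:
S_c = C_c·H/(1+e₀)·log₁₀(σ'_f/σ'_0) = 0.28×5.9/(1+1.26)×log₁₀(102.54/66.629)
    = 0.73097 × 0.18723 = 0.1369 m

S_c ≈ 137 mm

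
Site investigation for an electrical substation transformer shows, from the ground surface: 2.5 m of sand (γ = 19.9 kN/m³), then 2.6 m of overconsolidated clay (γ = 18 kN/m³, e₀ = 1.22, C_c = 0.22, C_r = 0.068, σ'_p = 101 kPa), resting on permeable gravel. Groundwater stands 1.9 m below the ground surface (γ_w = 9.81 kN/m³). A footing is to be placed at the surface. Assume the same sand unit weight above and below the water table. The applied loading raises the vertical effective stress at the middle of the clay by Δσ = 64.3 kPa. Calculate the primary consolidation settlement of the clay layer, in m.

S_c ≈ 0.0395 m

Mid-depth of clay below the ground surface: z = 2.5 + 2.6/2 = 3.8 m.
Total vertical stress at mid-clay: σ_v = 19.9×2.5 + 18×1.3 = 73.15 kPa.
Pore pressure: u = 9.81×(3.8 − 1.9) = 18.639 kPa.
Initial effective stress: σ'_0 = σ_v − u = 73.15 − 18.639 = 54.511 kPa.
Final effective stress: σ'_f = 54.511 + 64.3 = 118.81 kPa.
σ'_f = 118.81 > σ'_p = 101 kPa, so the stress path crosses the preconsolidation pressure — recompression up to σ'_p, then virgin compression beyond:
S_c = H/(1+e₀)·[C_r·log₁₀(σ'_p/σ'_0) + C_c·log₁₀(σ'_f/σ'_p)]
    = 2.6/2.22 × [0.068×log₁₀(101/54.511) + 0.22×log₁₀(118.81/101)]
    = 1.1712 × [0.018213 + 0.015517] = 0.0395 m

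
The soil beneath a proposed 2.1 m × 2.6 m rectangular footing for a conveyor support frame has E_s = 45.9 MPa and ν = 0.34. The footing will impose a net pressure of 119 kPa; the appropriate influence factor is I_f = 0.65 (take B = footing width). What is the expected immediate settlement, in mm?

S_e ≈ 3.13 mm

Immediate (elastic) settlement: S_e = q·B·(1−ν²)/E_s · I_f.
E_s = 45.9 MPa = 45900 kPa.
S_e = 119 × 2.1 × (1 − 0.34²) / 45900 × 0.65
    = 119 × 2.1 × 0.8844 / 45900 × 0.65
    = 0.00313 m = 3.13 mm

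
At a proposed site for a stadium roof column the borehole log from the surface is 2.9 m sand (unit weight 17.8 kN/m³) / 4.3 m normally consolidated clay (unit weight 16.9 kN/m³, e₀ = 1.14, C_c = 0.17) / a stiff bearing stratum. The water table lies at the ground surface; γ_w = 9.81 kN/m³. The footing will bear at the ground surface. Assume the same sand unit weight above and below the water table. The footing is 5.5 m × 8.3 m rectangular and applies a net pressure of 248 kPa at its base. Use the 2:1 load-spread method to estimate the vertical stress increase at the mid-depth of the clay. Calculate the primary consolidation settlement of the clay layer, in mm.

Mid-depth of clay below the ground surface: z = 2.9 + 4.3/2 = 5.05 m.
Total vertical stress at mid-clay: σ_v = 17.8×2.9 + 16.9×2.15 = 87.955 kPa.
Pore pressure: u = 9.81×(5.05 − 0) = 49.541 kPa.
Initial effective stress: σ'_0 = σ_v − u = 87.955 − 49.541 = 38.414 kPa.
Stress increase at mid-clay by the 2:1 spreading method:
Δσ = qBL/((B+z)(L+z)) = 248×5.5×8.3/((5.5+5.05)(8.3+5.05)) = 80.382 kPa
Final effective stress: σ'_f = σ'_0 + Δσ = 38.414 + 80.382 = 118.8 kPa.
Normally consolidated clay, so the full stress increment lies on the virgin compression line:
S_c = C_c·H/(1+e₀)·log₁₀(σ'_f/σ'_0) = 0.17×4.3/(1+1.14)×log₁₀(118.8/38.414)
    = 0.34159 × 0.49033 = 0.1675 m

S_c ≈ 167 mm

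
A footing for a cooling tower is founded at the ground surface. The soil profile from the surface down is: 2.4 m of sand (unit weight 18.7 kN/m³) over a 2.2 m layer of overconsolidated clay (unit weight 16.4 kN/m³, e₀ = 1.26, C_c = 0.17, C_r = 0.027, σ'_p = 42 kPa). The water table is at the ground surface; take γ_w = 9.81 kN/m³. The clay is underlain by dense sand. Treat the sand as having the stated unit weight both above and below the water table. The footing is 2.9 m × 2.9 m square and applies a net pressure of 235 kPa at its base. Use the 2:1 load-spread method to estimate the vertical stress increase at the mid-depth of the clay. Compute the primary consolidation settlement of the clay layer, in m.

Mid-depth of clay below the ground surface: z = 2.4 + 2.2/2 = 3.5 m.
Total vertical stress at mid-clay: σ_v = 18.7×2.4 + 16.4×1.1 = 62.92 kPa.
Pore pressure: u = 9.81×(3.5 − 0) = 34.335 kPa.
Initial effective stress: σ'_0 = σ_v − u = 62.92 − 34.335 = 28.585 kPa.
Stress increase at mid-clay by the 2:1 spreading method:
Δσ = qBL/((B+z)(L+z)) = 235×2.9×2.9/((2.9+3.5)(2.9+3.5)) = 48.251 kPa
Final effective stress: σ'_f = 28.585 + 48.251 = 76.836 kPa.
σ'_f = 76.836 > σ'_p = 42 kPa, so the stress path crosses the preconsolidation pressure — recompression up to σ'_p, then virgin compression beyond:
S_c = H/(1+e₀)·[C_r·log₁₀(σ'_p/σ'_0) + C_c·log₁₀(σ'_f/σ'_p)]
    = 2.2/2.26 × [0.027×log₁₀(42/28.585) + 0.17×log₁₀(76.836/42)]
    = 0.97345 × [0.004512 + 0.044594] = 0.0478 m

S_c ≈ 0.0478 m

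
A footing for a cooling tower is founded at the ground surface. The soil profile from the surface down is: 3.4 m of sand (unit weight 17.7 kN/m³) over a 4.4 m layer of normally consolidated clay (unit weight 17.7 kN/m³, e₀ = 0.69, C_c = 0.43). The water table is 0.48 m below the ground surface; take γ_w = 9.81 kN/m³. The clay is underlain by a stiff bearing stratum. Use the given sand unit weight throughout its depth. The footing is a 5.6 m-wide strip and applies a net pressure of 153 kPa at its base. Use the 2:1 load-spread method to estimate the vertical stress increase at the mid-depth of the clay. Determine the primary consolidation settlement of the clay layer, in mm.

S_c ≈ 458 mm

Mid-depth of clay below the ground surface: z = 3.4 + 4.4/2 = 5.6 m.
Total vertical stress at mid-clay: σ_v = 17.7×3.4 + 17.7×2.2 = 99.12 kPa.
Pore pressure: u = 9.81×(5.6 − 0.48) = 50.227 kPa.
Initial effective stress: σ'_0 = σ_v − u = 99.12 − 50.227 = 48.893 kPa.
Stress increase at mid-clay by the 2:1 spreading method:
Δσ = qB/(B+z) = 153×5.6/(5.6+5.6) = 76.5 kPa
Final effective stress: σ'_f = σ'_0 + Δσ = 48.893 + 76.5 = 125.39 kPa.
Normally consolidated clay, so the full stress increment lies on the virgin compression line:
S_c = C_c·H/(1+e₀)·log₁₀(σ'_f/σ'_0) = 0.43×4.4/(1+0.69)×log₁₀(125.39/48.893)
    = 1.1195 × 0.40902 = 0.4579 m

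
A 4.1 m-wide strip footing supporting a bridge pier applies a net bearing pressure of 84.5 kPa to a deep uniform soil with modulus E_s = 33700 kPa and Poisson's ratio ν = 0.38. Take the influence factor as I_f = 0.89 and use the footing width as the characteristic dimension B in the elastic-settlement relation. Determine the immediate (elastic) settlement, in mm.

S_e ≈ 7.83 mm

Immediate (elastic) settlement: S_e = q·B·(1−ν²)/E_s · I_f.
S_e = 84.5 × 4.1 × (1 − 0.38²) / 33700 × 0.89
    = 84.5 × 4.1 × 0.8556 / 33700 × 0.89
    = 0.007828 m = 7.828 mm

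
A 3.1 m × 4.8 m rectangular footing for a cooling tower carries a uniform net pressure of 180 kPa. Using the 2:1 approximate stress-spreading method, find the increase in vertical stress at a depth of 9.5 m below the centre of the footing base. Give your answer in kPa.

By the 2:1 method the load spreads at 1 horizontal : 2 vertical, so at depth z the loaded area has grown by z in each plan dimension:
Δσ = qBL/((B+z)(L+z)) = 180×3.1×4.8/((3.1+9.5)(4.8+9.5)) = 14.865 kPa

Δσ_z ≈ 14.9 kPa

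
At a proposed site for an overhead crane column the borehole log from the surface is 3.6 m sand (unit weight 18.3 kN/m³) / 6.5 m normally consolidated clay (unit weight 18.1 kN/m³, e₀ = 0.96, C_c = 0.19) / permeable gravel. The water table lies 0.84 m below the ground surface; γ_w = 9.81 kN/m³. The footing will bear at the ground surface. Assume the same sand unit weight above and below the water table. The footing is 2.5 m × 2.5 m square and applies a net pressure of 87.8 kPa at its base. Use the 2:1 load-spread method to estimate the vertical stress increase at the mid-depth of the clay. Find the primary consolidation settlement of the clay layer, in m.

Mid-depth of clay below the ground surface: z = 3.6 + 6.5/2 = 6.85 m.
Total vertical stress at mid-clay: σ_v = 18.3×3.6 + 18.1×3.25 = 124.71 kPa.
Pore pressure: u = 9.81×(6.85 − 0.84) = 58.958 kPa.
Initial effective stress: σ'_0 = σ_v − u = 124.71 − 58.958 = 65.752 kPa.
Stress increase at mid-clay by the 2:1 spreading method:
Δσ = qBL/((B+z)(L+z)) = 87.8×2.5×2.5/((2.5+6.85)(2.5+6.85)) = 6.277 kPa
Final effective stress: σ'_f = σ'_0 + Δσ = 65.752 + 6.277 = 72.029 kPa.
Normally consolidated clay, so the full stress increment lies on the virgin compression line:
S_c = C_c·H/(1+e₀)·log₁₀(σ'_f/σ'_0) = 0.19×6.5/(1+0.96)×log₁₀(72.029/65.752)
    = 0.6301 × 0.039598 = 0.02495 m

S_c ≈ 0.025 m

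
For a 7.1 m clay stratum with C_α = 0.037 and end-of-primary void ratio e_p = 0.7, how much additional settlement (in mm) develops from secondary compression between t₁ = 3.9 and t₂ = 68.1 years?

S_s ≈ 192 mm

Secondary compression: S_s = C_α·H/(1+e_p)·log₁₀(t₂/t₁)
S_s = 0.037×7.1/(1+0.7)×log₁₀(68.1/3.9)
    = 0.1545 × 1.242 = 0.1919 m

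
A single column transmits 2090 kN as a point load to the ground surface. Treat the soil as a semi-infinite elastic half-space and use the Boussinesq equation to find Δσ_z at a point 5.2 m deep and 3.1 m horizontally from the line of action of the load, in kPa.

Δσ_z ≈ 17.3 kPa

Boussinesq vertical stress below a point load on an elastic half-space:
Δσ_z = 3P/(2πz²) · [1 + (r/z)²]^(−5/2)
r/z = 3.1/5.2 = 0.59615; [1+(r/z)²]^(−5/2) = 0.46755.
Δσ_z = 3×2090/(2π×5.2²) × 0.46755 = 36.905 × 0.46755 = 17.25 kPa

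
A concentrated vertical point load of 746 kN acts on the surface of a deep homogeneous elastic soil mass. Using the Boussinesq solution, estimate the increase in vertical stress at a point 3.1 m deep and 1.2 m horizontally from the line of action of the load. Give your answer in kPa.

Boussinesq vertical stress below a point load on an elastic half-space:
Δσ_z = 3P/(2πz²) · [1 + (r/z)²]^(−5/2)
r/z = 1.2/3.1 = 0.3871; [1+(r/z)²]^(−5/2) = 0.70535.
Δσ_z = 3×746/(2π×3.1²) × 0.70535 = 37.064 × 0.70535 = 26.14 kPa

Δσ_z ≈ 26.1 kPa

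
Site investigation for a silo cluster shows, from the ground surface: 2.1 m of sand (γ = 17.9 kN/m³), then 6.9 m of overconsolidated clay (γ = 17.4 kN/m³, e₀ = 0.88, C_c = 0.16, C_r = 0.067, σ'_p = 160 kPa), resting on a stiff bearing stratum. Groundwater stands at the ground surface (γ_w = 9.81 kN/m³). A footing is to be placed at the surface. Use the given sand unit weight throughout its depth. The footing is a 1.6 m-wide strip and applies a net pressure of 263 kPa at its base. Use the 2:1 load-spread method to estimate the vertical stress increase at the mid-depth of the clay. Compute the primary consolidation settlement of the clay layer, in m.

Mid-depth of clay below the ground surface: z = 2.1 + 6.9/2 = 5.55 m.
Total vertical stress at mid-clay: σ_v = 17.9×2.1 + 17.4×3.45 = 97.62 kPa.
Pore pressure: u = 9.81×(5.55 − 0) = 54.446 kPa.
Initial effective stress: σ'_0 = σ_v − u = 97.62 − 54.446 = 43.174 kPa.
Stress increase at mid-clay by the 2:1 spreading method:
Δσ = qB/(B+z) = 263×1.6/(1.6+5.55) = 58.853 kPa
Final effective stress: σ'_f = 43.174 + 58.853 = 102.03 kPa.
σ'_f = 102.03 ≤ σ'_p = 160 kPa, so the clay remains overconsolidated and only the recompression index applies:
S_c = C_r·H/(1+e₀)·log₁₀(σ'_f/σ'_0) = 0.067×6.9/1.88×log₁₀(102.03/43.174)
    = 0.2459 × 0.37351 = 0.09185 m

S_c ≈ 0.0918 m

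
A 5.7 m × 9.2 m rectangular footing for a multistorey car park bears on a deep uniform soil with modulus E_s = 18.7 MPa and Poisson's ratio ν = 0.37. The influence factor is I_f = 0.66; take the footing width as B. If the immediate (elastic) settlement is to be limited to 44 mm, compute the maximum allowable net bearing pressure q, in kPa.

q ≈ 253 kPa

E_s = 18.7 MPa = 18700 kPa.
S_e = q·B·(1−ν²)/E_s · I_f  ⇒  q = S_e·E_s / (B·(1−ν²)·I_f).
q = 0.044 × 18700 / (5.7 × 0.8631 × 0.66) = 253.4 kPa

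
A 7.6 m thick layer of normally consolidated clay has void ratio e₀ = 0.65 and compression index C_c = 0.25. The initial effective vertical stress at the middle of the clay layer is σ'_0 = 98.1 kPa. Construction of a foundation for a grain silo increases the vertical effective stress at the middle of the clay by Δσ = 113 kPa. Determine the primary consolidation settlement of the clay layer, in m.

S_c ≈ 0.383 m

Final effective stress: σ'_f = σ'_0 + Δσ = 98.1 + 113 = 211.1 kPa.
Normally consolidated clay, so the full stress increment lies on the virgin compression line:
S_c = C_c·H/(1+e₀)·log₁₀(σ'_f/σ'_0) = 0.25×7.6/(1+0.65)×log₁₀(211.1/98.1)
    = 1.1515 × 0.33282 = 0.3832 m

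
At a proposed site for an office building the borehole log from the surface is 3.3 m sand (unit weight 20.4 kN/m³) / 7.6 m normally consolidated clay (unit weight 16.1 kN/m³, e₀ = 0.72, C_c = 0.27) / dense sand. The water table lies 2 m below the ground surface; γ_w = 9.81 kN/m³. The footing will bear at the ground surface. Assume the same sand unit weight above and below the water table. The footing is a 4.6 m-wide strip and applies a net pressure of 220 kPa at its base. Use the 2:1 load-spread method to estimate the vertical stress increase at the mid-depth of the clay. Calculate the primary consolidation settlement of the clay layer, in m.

Mid-depth of clay below the ground surface: z = 3.3 + 7.6/2 = 7.1 m.
Total vertical stress at mid-clay: σ_v = 20.4×3.3 + 16.1×3.8 = 128.5 kPa.
Pore pressure: u = 9.81×(7.1 − 2) = 50.031 kPa.
Initial effective stress: σ'_0 = σ_v − u = 128.5 − 50.031 = 78.469 kPa.
Stress increase at mid-clay by the 2:1 spreading method:
Δσ = qB/(B+z) = 220×4.6/(4.6+7.1) = 86.496 kPa
Final effective stress: σ'_f = σ'_0 + Δσ = 78.469 + 86.496 = 164.96 kPa.
Normally consolidated clay, so the full stress increment lies on the virgin compression line:
S_c = C_c·H/(1+e₀)·log₁₀(σ'_f/σ'_0) = 0.27×7.6/(1+0.72)×log₁₀(164.96/78.469)
    = 1.193 × 0.32268 = 0.385 m

S_c ≈ 0.385 m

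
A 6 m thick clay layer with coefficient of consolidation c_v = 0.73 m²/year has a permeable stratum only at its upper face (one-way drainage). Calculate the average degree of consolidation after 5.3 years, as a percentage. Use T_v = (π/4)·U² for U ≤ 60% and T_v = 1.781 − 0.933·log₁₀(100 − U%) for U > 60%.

Drainage path length: H_d = H = 6 m (single drainage).
T_v = c_v·t/H_d² = 0.73×5.3/6² = 0.10747.
T_v = 0.10747 corresponds to the U ≤ 60% branch:
U = √(4T_v/π) = 0.3699

U ≈ 37 %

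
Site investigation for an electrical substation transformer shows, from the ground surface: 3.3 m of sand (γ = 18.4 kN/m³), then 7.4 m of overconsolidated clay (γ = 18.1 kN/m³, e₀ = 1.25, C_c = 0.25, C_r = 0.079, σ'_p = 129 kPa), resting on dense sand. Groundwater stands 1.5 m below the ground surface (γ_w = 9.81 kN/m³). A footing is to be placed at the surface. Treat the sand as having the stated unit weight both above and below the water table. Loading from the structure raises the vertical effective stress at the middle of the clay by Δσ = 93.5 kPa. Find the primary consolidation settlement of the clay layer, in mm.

S_c ≈ 156 mm

Mid-depth of clay below the ground surface: z = 3.3 + 7.4/2 = 7 m.
Total vertical stress at mid-clay: σ_v = 18.4×3.3 + 18.1×3.7 = 127.69 kPa.
Pore pressure: u = 9.81×(7 − 1.5) = 53.955 kPa.
Initial effective stress: σ'_0 = σ_v − u = 127.69 − 53.955 = 73.735 kPa.
Final effective stress: σ'_f = 73.735 + 93.5 = 167.24 kPa.
σ'_f = 167.24 > σ'_p = 129 kPa, so the stress path crosses the preconsolidation pressure — recompression up to σ'_p, then virgin compression beyond:
S_c = H/(1+e₀)·[C_r·log₁₀(σ'_p/σ'_0) + C_c·log₁₀(σ'_f/σ'_p)]
    = 7.4/2.25 × [0.079×log₁₀(129/73.735) + 0.25×log₁₀(167.24/129)]
    = 3.2889 × [0.01919 + 0.028188] = 0.1558 m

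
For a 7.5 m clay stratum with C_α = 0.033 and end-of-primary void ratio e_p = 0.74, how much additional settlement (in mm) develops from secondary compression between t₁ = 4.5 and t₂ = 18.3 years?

Secondary compression: S_s = C_α·H/(1+e_p)·log₁₀(t₂/t₁)
S_s = 0.033×7.5/(1+0.74)×log₁₀(18.3/4.5)
    = 0.1422 × 0.6092 = 0.08666 m

S_s ≈ 86.7 mm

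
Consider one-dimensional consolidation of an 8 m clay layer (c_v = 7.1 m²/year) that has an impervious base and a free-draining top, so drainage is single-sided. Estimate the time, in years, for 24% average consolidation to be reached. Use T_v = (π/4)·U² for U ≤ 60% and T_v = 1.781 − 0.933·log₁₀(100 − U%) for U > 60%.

Drainage path length: H_d = H = 8 m (single drainage).
U ≤ 60%: T_v = (π/4)·U² = (π/4)×0.24² = 0.045239.
t = T_v·H_d²/c_v = 0.045239×8²/7.1 = 0.4078 years.

t ≈ 0.408 years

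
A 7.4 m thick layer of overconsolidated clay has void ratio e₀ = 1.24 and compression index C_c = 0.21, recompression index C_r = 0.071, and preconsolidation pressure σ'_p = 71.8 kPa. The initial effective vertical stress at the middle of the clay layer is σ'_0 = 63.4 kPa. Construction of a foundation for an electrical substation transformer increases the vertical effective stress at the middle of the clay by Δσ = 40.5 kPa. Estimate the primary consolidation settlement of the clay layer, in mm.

Final effective stress: σ'_f = 63.4 + 40.5 = 103.9 kPa.
σ'_f = 103.9 > σ'_p = 71.8 kPa, so the stress path crosses the preconsolidation pressure — recompression up to σ'_p, then virgin compression beyond:
S_c = H/(1+e₀)·[C_r·log₁₀(σ'_p/σ'_0) + C_c·log₁₀(σ'_f/σ'_p)]
    = 7.4/2.24 × [0.071×log₁₀(71.8/63.4) + 0.21×log₁₀(103.9/71.8)]
    = 3.3036 × [0.0038365 + 0.033703] = 0.124 m

S_c ≈ 124 mm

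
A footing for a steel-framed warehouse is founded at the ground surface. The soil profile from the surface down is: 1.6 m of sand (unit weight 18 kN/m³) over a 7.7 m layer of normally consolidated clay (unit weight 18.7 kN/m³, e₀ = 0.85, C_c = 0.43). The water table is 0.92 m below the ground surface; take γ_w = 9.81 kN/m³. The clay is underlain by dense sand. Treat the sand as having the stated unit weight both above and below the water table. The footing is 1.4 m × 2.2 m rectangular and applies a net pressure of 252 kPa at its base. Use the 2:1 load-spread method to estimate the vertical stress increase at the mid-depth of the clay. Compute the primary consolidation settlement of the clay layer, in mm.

S_c ≈ 181 mm

Mid-depth of clay below the ground surface: z = 1.6 + 7.7/2 = 5.45 m.
Total vertical stress at mid-clay: σ_v = 18×1.6 + 18.7×3.85 = 100.8 kPa.
Pore pressure: u = 9.81×(5.45 − 0.92) = 44.439 kPa.
Initial effective stress: σ'_0 = σ_v − u = 100.8 − 44.439 = 56.361 kPa.
Stress increase at mid-clay by the 2:1 spreading method:
Δσ = qBL/((B+z)(L+z)) = 252×1.4×2.2/((1.4+5.45)(2.2+5.45)) = 14.812 kPa
Final effective stress: σ'_f = σ'_0 + Δσ = 56.361 + 14.812 = 71.173 kPa.
Normally consolidated clay, so the full stress increment lies on the virgin compression line:
S_c = C_c·H/(1+e₀)·log₁₀(σ'_f/σ'_0) = 0.43×7.7/(1+0.85)×log₁₀(71.173/56.361)
    = 1.7897 × 0.10134 = 0.1814 m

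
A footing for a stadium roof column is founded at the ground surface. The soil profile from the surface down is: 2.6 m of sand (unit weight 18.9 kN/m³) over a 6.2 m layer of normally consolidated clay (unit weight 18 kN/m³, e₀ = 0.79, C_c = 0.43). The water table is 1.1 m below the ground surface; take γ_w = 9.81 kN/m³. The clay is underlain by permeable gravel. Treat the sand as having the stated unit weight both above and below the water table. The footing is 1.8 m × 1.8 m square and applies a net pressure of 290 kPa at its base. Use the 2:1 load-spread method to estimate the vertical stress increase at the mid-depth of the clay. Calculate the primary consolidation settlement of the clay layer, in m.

Mid-depth of clay below the ground surface: z = 2.6 + 6.2/2 = 5.7 m.
Total vertical stress at mid-clay: σ_v = 18.9×2.6 + 18×3.1 = 104.94 kPa.
Pore pressure: u = 9.81×(5.7 − 1.1) = 45.126 kPa.
Initial effective stress: σ'_0 = σ_v − u = 104.94 − 45.126 = 59.814 kPa.
Stress increase at mid-clay by the 2:1 spreading method:
Δσ = qBL/((B+z)(L+z)) = 290×1.8×1.8/((1.8+5.7)(1.8+5.7)) = 16.704 kPa
Final effective stress: σ'_f = σ'_0 + Δσ = 59.814 + 16.704 = 76.518 kPa.
Normally consolidated clay, so the full stress increment lies on the virgin compression line:
S_c = C_c·H/(1+e₀)·log₁₀(σ'_f/σ'_0) = 0.43×6.2/(1+0.79)×log₁₀(76.518/59.814)
    = 1.4894 × 0.10696 = 0.1593 m

S_c ≈ 0.159 m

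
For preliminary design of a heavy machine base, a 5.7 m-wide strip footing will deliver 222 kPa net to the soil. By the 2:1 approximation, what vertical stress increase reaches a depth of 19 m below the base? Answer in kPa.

By the 2:1 method the load spreads at 1 horizontal : 2 vertical, so at depth z the loaded area has grown by z in each plan dimension:
Δσ = qB/(B+z) = 222×5.7/(5.7+19) = 51.231 kPa

Δσ_z ≈ 51.2 kPa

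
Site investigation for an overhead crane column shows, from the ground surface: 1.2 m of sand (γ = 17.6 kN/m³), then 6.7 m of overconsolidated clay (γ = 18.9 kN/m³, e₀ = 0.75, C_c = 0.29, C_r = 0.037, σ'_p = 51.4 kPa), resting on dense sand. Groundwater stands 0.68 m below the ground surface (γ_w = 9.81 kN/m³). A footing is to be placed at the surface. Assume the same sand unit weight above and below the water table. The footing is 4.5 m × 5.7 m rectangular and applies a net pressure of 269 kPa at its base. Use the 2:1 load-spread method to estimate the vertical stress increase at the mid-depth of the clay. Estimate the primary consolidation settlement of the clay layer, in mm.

S_c ≈ 418 mm

Mid-depth of clay below the ground surface: z = 1.2 + 6.7/2 = 4.55 m.
Total vertical stress at mid-clay: σ_v = 17.6×1.2 + 18.9×3.35 = 84.435 kPa.
Pore pressure: u = 9.81×(4.55 − 0.68) = 37.965 kPa.
Initial effective stress: σ'_0 = σ_v − u = 84.435 − 37.965 = 46.47 kPa.
Stress increase at mid-clay by the 2:1 spreading method:
Δσ = qBL/((B+z)(L+z)) = 269×4.5×5.7/((4.5+4.55)(5.7+4.55)) = 74.382 kPa
Final effective stress: σ'_f = 46.47 + 74.382 = 120.85 kPa.
σ'_f = 120.85 > σ'_p = 51.4 kPa, so the stress path crosses the preconsolidation pressure — recompression up to σ'_p, then virgin compression beyond:
S_c = H/(1+e₀)·[C_r·log₁₀(σ'_p/σ'_0) + C_c·log₁₀(σ'_f/σ'_p)]
    = 6.7/1.75 × [0.037×log₁₀(51.4/46.47) + 0.29×log₁₀(120.85/51.4)]
    = 3.8286 × [0.0016202 + 0.10767] = 0.4184 m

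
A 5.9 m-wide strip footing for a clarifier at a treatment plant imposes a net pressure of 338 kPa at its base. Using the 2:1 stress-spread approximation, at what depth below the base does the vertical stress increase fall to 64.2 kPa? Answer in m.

2:1 spreading — at depth z the loaded area has grown by z in each plan dimension:
qB/(B+z) = Δσ_z ⇒ z = qB/Δσ_z − B = 338×5.9/64.2 − 5.9 = 25.16 m

z ≈ 25.2 m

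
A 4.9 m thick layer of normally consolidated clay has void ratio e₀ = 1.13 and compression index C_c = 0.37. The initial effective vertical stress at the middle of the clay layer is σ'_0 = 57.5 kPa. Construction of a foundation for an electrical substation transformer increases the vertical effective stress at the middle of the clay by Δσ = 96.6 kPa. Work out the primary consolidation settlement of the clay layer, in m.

Final effective stress: σ'_f = σ'_0 + Δσ = 57.5 + 96.6 = 154.1 kPa.
Normally consolidated clay, so the full stress increment lies on the virgin compression line:
S_c = C_c·H/(1+e₀)·log₁₀(σ'_f/σ'_0) = 0.37×4.9/(1+1.13)×log₁₀(154.1/57.5)
    = 0.85117 × 0.42813 = 0.3644 m

S_c ≈ 0.364 m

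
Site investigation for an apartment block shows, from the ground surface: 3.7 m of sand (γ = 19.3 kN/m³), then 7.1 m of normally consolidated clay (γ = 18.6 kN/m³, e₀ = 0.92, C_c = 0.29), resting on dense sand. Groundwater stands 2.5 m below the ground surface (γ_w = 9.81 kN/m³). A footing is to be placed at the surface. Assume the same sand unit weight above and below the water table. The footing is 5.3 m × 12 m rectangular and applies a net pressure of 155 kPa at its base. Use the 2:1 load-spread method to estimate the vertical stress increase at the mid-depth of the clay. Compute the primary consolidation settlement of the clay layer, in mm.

Mid-depth of clay below the ground surface: z = 3.7 + 7.1/2 = 7.25 m.
Total vertical stress at mid-clay: σ_v = 19.3×3.7 + 18.6×3.55 = 137.44 kPa.
Pore pressure: u = 9.81×(7.25 − 2.5) = 46.598 kPa.
Initial effective stress: σ'_0 = σ_v − u = 137.44 − 46.598 = 90.842 kPa.
Stress increase at mid-clay by the 2:1 spreading method:
Δσ = qBL/((B+z)(L+z)) = 155×5.3×12/((5.3+7.25)(12+7.25)) = 40.805 kPa
Final effective stress: σ'_f = σ'_0 + Δσ = 90.842 + 40.805 = 131.65 kPa.
Normally consolidated clay, so the full stress increment lies on the virgin compression line:
S_c = C_c·H/(1+e₀)·log₁₀(σ'_f/σ'_0) = 0.29×7.1/(1+0.92)×log₁₀(131.65/90.842)
    = 1.0724 × 0.16113 = 0.1728 m

S_c ≈ 173 mm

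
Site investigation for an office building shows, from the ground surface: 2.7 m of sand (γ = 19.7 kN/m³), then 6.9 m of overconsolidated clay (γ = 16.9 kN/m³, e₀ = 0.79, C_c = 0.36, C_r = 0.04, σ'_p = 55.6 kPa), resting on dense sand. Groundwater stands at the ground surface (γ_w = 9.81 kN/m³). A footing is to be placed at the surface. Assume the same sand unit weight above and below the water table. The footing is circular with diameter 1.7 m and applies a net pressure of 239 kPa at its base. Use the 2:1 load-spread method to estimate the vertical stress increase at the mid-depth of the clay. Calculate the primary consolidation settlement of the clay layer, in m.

S_c ≈ 0.0749 m

Mid-depth of clay below the ground surface: z = 2.7 + 6.9/2 = 6.15 m.
Total vertical stress at mid-clay: σ_v = 19.7×2.7 + 16.9×3.45 = 111.5 kPa.
Pore pressure: u = 9.81×(6.15 − 0) = 60.332 kPa.
Initial effective stress: σ'_0 = σ_v − u = 111.5 − 60.332 = 51.168 kPa.
Stress increase at mid-clay by the 2:1 spreading method:
Δσ ≈ qD²/(D+z)² = 239×1.7²/(1.7+6.15)² = 11.209 kPa
Final effective stress: σ'_f = 51.168 + 11.209 = 62.377 kPa.
σ'_f = 62.377 > σ'_p = 55.6 kPa, so the stress path crosses the preconsolidation pressure — recompression up to σ'_p, then virgin compression beyond:
S_c = H/(1+e₀)·[C_r·log₁₀(σ'_p/σ'_0) + C_c·log₁₀(σ'_f/σ'_p)]
    = 6.9/1.79 × [0.04×log₁₀(55.6/51.168) + 0.36×log₁₀(62.377/55.6)]
    = 3.8547 × [0.0014431 + 0.017982] = 0.07488 m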